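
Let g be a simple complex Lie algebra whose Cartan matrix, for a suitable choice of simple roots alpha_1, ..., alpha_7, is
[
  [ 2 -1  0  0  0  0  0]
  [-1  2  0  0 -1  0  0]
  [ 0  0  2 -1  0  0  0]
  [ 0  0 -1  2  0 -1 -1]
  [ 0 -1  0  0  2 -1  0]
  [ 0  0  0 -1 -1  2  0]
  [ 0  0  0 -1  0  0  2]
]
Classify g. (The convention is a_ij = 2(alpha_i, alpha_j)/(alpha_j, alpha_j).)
D7

The matrix has rank 7 with 2's on the diagonal. Reading the off-diagonal entries as Dynkin edges (a single edge where a_ij = a_ji = -1; a double or triple edge where a_ij * a_ji = 2 or 3), the diagram is a chain of 5 nodes with a fork of two nodes at one end (D_7). One simple-root ordering that puts it in standard form is (alpha_1, alpha_2, alpha_5, alpha_6, alpha_4, alpha_3, alpha_7). So the algebra is type D_7, i.e. so(14).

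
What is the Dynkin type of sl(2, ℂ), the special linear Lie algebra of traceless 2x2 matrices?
This is sl(2), which has dimension 2^2 - 1 = 3 and rank 2 - 1 = 1 (a Cartan subalgebra is the diagonal traceless matrices). In the classification of classical Lie algebras, the special linear algebra sl(n+1) has type A_n; here n = 1, so the Dynkin diagram is a chain of 1 nodes with single edges (A_1). Hence the type is A_1.

A_1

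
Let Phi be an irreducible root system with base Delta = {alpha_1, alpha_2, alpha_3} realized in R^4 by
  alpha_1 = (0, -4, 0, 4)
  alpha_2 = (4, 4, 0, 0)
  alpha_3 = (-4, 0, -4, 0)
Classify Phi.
Compute the Cartan integers a_ij = 2(alpha_i, alpha_j)/(alpha_j, alpha_j); the resulting 3x3 Cartan matrix is
[[2, -1, 0], [-1, 2, -1], [0, -1, 2]].
All simple roots have the same length, so the diagram is simply laced. The associated Dynkin diagram is a chain of 3 nodes with single edges (A_3), so the type is A_3 (the algebra sl(4)).

A3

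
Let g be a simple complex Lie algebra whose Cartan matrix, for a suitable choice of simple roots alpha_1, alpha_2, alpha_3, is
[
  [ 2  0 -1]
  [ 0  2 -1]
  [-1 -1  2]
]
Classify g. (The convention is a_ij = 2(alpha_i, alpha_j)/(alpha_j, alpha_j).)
The matrix has rank 3 with 2's on the diagonal. Reading the off-diagonal entries as Dynkin edges (a single edge where a_ij = a_ji = -1; a double or triple edge where a_ij * a_ji = 2 or 3), the diagram is a chain of 3 nodes with single edges (A_3). One simple-root ordering that puts it in standard form is (alpha_2, alpha_3, alpha_1). So the algebra is type A_3, i.e. sl(4).

A3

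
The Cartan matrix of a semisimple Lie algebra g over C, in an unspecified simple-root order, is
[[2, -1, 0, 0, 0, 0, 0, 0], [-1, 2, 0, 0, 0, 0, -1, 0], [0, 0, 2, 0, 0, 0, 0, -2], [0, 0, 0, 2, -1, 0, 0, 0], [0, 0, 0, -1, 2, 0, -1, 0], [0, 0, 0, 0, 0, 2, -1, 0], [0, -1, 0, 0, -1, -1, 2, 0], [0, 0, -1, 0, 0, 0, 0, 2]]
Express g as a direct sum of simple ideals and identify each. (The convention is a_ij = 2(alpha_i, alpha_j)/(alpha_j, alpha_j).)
The diagram associated to this matrix has two connected components: the simple roots {alpha_3, alpha_8} form a chain of 2 nodes with a double edge at one end; the terminal node there is the unique short simple root (B_2), and {alpha_1, alpha_2, alpha_4, alpha_5, alpha_6, alpha_7} form a chain of 5 nodes with one extra node attached to the third node from one end (E_6). A semisimple Lie algebra decomposes uniquely as the direct sum of simple ideals, one per connected component of its Dynkin diagram, so g ≅ B_2 ⊕ E_6 (dimension 10 + 78 = 88).

type B_2 ⊕ type E_6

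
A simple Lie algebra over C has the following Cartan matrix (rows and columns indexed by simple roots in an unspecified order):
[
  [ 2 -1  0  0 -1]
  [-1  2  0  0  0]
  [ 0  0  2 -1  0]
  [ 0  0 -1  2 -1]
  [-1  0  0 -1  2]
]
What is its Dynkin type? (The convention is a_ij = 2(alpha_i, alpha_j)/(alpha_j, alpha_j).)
A_5

The matrix has rank 5 with 2's on the diagonal. Reading the off-diagonal entries as Dynkin edges (a single edge where a_ij = a_ji = -1; a double or triple edge where a_ij * a_ji = 2 or 3), the diagram is a chain of 5 nodes with single edges (A_5). One simple-root ordering that puts it in standard form is (alpha_2, alpha_1, alpha_5, alpha_4, alpha_3). So the algebra is type A_5, i.e. sl(6).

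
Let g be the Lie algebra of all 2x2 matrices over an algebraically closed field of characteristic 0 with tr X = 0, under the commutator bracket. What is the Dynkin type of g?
This is sl(2), which has dimension 2^2 - 1 = 3 and rank 2 - 1 = 1 (a Cartan subalgebra is the diagonal traceless matrices). In the classification of classical Lie algebras, the special linear algebra sl(n+1) has type A_n; here n = 1, so the Dynkin diagram is a chain of 1 nodes with single edges (A_1). Hence the type is A_1.

A1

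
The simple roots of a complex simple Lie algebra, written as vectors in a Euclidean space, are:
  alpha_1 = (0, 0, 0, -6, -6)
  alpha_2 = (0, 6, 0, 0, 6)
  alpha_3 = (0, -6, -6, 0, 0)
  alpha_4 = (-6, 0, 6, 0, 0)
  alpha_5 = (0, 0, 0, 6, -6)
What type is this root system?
Compute the Cartan integers a_ij = 2(alpha_i, alpha_j)/(alpha_j, alpha_j); the resulting 5x5 Cartan matrix is
[[2, -1, 0, 0, 0], [-1, 2, -1, 0, -1], [0, -1, 2, -1, 0], [0, 0, -1, 2, 0], [0, -1, 0, 0, 2]].
All simple roots have the same length, so the diagram is simply laced. The associated Dynkin diagram is a chain of 3 nodes with a fork of two nodes at one end (D_5), so the type is D_5 (the algebra so(10)).

type D_5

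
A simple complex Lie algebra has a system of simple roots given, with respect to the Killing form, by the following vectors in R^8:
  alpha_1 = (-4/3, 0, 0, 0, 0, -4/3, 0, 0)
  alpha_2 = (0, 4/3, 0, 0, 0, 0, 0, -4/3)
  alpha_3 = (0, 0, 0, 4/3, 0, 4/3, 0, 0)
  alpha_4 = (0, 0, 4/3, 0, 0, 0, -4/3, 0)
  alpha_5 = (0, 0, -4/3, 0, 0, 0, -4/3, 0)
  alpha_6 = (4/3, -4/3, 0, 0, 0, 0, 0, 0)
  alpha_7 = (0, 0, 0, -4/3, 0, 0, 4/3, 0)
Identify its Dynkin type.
D7

Compute the Cartan integers a_ij = 2(alpha_i, alpha_j)/(alpha_j, alpha_j); the resulting 7x7 Cartan matrix is
[[2, 0, -1, 0, 0, -1, 0], [0, 2, 0, 0, 0, -1, 0], [-1, 0, 2, 0, 0, 0, -1], [0, 0, 0, 2, 0, 0, -1], [0, 0, 0, 0, 2, 0, -1], [-1, -1, 0, 0, 0, 2, 0], [0, 0, -1, -1, -1, 0, 2]].
All simple roots have the same length, so the diagram is simply laced. The associated Dynkin diagram is a chain of 5 nodes with a fork of two nodes at one end (D_7), so the type is D_7 (the algebra so(14)).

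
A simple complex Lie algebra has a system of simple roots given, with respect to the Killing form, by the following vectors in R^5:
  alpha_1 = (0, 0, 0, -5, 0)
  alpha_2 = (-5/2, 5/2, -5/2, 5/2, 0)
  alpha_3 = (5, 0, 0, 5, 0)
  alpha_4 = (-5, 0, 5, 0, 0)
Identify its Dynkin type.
type F_4

Compute the Cartan integers a_ij = 2(alpha_i, alpha_j)/(alpha_j, alpha_j); the resulting 4x4 Cartan matrix is
[[2, -1, -1, 0], [-1, 2, 0, 0], [-2, 0, 2, -1], [0, 0, -1, 2]].
The roots have two lengths (squared-length ratio 2:1); the short ones are alpha_{1,2}. The associated Dynkin diagram is a chain of 4 nodes with a double edge between the middle two (F_4), so the type is F_4.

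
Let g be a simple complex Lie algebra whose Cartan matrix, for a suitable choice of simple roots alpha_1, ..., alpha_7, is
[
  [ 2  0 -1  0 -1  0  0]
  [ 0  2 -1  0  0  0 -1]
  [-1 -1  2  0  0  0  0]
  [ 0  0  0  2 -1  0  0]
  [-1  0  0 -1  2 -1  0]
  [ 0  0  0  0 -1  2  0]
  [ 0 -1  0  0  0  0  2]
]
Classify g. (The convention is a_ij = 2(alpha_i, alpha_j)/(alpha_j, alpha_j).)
The matrix has rank 7 with 2's on the diagonal. Reading the off-diagonal entries as Dynkin edges (a single edge where a_ij = a_ji = -1; a double or triple edge where a_ij * a_ji = 2 or 3), the diagram is a chain of 5 nodes with a fork of two nodes at one end (D_7). One simple-root ordering that puts it in standard form is (alpha_7, alpha_2, alpha_3, alpha_1, alpha_5, alpha_4, alpha_6). So the algebra is type D_7, i.e. so(14).

D_7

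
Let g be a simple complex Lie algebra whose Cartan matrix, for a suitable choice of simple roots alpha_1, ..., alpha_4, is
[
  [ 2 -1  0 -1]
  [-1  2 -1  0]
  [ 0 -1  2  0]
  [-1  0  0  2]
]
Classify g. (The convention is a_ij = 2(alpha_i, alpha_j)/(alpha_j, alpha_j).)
A4

The matrix has rank 4 with 2's on the diagonal. Reading the off-diagonal entries as Dynkin edges (a single edge where a_ij = a_ji = -1; a double or triple edge where a_ij * a_ji = 2 or 3), the diagram is a chain of 4 nodes with single edges (A_4). One simple-root ordering that puts it in standard form is (alpha_3, alpha_2, alpha_1, alpha_4). So the algebra is type A_4, i.e. sl(5).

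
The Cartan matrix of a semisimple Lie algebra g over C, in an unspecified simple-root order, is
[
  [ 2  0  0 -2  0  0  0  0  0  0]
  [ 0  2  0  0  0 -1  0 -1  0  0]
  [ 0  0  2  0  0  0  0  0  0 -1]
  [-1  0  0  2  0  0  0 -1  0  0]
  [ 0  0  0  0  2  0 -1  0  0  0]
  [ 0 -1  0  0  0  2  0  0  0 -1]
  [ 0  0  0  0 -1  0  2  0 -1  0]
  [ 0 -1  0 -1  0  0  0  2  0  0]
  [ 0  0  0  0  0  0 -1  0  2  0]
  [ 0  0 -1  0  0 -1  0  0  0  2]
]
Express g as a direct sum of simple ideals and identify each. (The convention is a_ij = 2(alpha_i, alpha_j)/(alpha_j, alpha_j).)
A3 ⊕ C7

The diagram associated to this matrix has two connected components: the simple roots {alpha_5, alpha_7, alpha_9} form a chain of 3 nodes with single edges (A_3), and {alpha_1, alpha_2, alpha_3, alpha_4, alpha_6, alpha_8, alpha_10} form a chain of 7 nodes with a double edge at one end; the terminal node there is the unique long simple root (C_7). A semisimple Lie algebra decomposes uniquely as the direct sum of simple ideals, one per connected component of its Dynkin diagram, so g ≅ A_3 ⊕ C_7 (dimension 15 + 105 = 120).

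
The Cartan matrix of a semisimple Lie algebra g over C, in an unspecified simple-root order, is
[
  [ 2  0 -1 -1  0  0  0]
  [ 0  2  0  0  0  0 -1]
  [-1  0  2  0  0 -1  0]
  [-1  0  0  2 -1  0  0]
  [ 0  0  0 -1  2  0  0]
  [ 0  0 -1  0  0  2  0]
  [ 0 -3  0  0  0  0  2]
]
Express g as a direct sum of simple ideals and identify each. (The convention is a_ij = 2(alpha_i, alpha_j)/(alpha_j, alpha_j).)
type A_5 ⊕ type G_2

The diagram associated to this matrix has two connected components: the simple roots {alpha_1, alpha_3, alpha_4, alpha_5, alpha_6} form a chain of 5 nodes with single edges (A_5), and {alpha_2, alpha_7} form two nodes joined by a triple edge (G_2). A semisimple Lie algebra decomposes uniquely as the direct sum of simple ideals, one per connected component of its Dynkin diagram, so g ≅ A_5 ⊕ G_2 (dimension 35 + 14 = 49).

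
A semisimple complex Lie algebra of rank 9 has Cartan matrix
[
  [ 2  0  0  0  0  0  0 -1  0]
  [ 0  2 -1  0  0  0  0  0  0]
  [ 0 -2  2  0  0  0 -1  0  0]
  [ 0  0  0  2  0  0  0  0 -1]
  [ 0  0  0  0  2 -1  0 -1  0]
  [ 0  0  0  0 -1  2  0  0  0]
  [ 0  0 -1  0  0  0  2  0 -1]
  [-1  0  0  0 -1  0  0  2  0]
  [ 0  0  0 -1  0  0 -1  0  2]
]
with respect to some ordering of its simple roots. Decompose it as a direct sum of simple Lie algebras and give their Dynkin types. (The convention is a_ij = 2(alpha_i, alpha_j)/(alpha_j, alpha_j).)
A4 ⊕ B5

The diagram associated to this matrix has two connected components: the simple roots {alpha_1, alpha_5, alpha_6, alpha_8} form a chain of 4 nodes with single edges (A_4), and {alpha_2, alpha_3, alpha_4, alpha_7, alpha_9} form a chain of 5 nodes with a double edge at one end; the terminal node there is the unique short simple root (B_5). A semisimple Lie algebra decomposes uniquely as the direct sum of simple ideals, one per connected component of its Dynkin diagram, so g ≅ A_4 ⊕ B_5 (dimension 24 + 55 = 79).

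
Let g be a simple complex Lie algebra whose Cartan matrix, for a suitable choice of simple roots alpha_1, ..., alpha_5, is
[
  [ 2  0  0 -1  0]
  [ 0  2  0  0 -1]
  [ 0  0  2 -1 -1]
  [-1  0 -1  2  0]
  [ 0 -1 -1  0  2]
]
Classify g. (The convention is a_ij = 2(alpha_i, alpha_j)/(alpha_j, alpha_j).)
A_5

The matrix has rank 5 with 2's on the diagonal. Reading the off-diagonal entries as Dynkin edges (a single edge where a_ij = a_ji = -1; a double or triple edge where a_ij * a_ji = 2 or 3), the diagram is a chain of 5 nodes with single edges (A_5). One simple-root ordering that puts it in standard form is (alpha_1, alpha_4, alpha_3, alpha_5, alpha_2). So the algebra is type A_5, i.e. sl(6).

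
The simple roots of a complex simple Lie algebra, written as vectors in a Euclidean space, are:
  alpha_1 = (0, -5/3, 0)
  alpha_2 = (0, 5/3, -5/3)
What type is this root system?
Compute the Cartan integers a_ij = 2(alpha_i, alpha_j)/(alpha_j, alpha_j); the resulting 2x2 Cartan matrix is
[[2, -1], [-2, 2]].
The roots have two lengths (squared-length ratio 2:1); the short ones are alpha_{1}. The associated Dynkin diagram is a chain of 2 nodes with a double edge at one end; the terminal node there is the unique short simple root (B_2), so the type is B_2 (the algebra so(5)).

B_2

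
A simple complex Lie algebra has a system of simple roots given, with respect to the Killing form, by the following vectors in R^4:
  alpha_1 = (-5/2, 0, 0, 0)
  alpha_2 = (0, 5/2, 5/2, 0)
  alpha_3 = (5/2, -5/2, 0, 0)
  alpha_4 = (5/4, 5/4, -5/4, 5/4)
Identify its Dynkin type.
Compute the Cartan integers a_ij = 2(alpha_i, alpha_j)/(alpha_j, alpha_j); the resulting 4x4 Cartan matrix is
[[2, 0, -1, -1], [0, 2, -1, 0], [-2, -1, 2, 0], [-1, 0, 0, 2]].
The roots have two lengths (squared-length ratio 2:1); the short ones are alpha_{1,4}. The associated Dynkin diagram is a chain of 4 nodes with a double edge between the middle two (F_4), so the type is F_4.

type F_4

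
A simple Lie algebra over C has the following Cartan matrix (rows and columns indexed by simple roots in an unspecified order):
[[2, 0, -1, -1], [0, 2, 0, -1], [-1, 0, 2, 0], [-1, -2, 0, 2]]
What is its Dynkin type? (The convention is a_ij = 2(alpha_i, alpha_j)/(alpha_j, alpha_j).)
The matrix has rank 4 with 2's on the diagonal. Reading the off-diagonal entries as Dynkin edges (a single edge where a_ij = a_ji = -1; a double or triple edge where a_ij * a_ji = 2 or 3), the diagram is a chain of 4 nodes with a double edge at one end; the terminal node there is the unique short simple root (B_4). One simple-root ordering that puts it in standard form is (alpha_3, alpha_1, alpha_4, alpha_2). So the algebra is type B_4, i.e. so(9).

B_4 (so(9))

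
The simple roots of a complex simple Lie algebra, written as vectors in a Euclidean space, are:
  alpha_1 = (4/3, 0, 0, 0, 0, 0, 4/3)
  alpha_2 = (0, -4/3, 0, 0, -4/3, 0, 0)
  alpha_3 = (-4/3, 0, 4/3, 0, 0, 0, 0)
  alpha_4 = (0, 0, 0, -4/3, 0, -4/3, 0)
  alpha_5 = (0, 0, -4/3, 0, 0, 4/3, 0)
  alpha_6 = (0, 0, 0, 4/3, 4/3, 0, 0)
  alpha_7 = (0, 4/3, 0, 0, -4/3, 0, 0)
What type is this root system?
D7

Compute the Cartan integers a_ij = 2(alpha_i, alpha_j)/(alpha_j, alpha_j); the resulting 7x7 Cartan matrix is
[[2, 0, -1, 0, 0, 0, 0], [0, 2, 0, 0, 0, -1, 0], [-1, 0, 2, 0, -1, 0, 0], [0, 0, 0, 2, -1, -1, 0], [0, 0, -1, -1, 2, 0, 0], [0, -1, 0, -1, 0, 2, -1], [0, 0, 0, 0, 0, -1, 2]].
All simple roots have the same length, so the diagram is simply laced. The associated Dynkin diagram is a chain of 5 nodes with a fork of two nodes at one end (D_7), so the type is D_7 (the algebra so(14)).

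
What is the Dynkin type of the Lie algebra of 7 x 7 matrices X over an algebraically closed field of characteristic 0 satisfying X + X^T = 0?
B_3 (so(7))

This is so(7) with 7 odd, which has dimension 7(7-1)/2 = 21 and rank (7-1)/2 = 3. In the classification of classical Lie algebras, the orthogonal algebra so(2n+1) in an odd number of variables has type B_n; here n = 3, so the Dynkin diagram is a chain of 3 nodes with a double edge at one end; the terminal node there is the unique short simple root (B_3). Hence the type is B_3.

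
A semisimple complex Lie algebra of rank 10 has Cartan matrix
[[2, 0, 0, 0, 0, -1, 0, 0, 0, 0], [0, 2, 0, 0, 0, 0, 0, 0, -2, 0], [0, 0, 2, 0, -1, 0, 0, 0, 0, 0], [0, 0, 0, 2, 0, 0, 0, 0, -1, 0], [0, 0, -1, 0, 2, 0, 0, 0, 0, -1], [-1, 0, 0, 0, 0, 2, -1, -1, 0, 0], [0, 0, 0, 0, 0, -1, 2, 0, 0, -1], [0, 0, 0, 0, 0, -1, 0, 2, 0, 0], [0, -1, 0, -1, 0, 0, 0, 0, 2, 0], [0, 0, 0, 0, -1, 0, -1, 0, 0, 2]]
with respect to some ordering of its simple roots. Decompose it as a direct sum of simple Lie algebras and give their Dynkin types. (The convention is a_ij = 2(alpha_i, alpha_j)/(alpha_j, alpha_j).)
The diagram associated to this matrix has two connected components: the simple roots {alpha_2, alpha_4, alpha_9} form a chain of 3 nodes with a double edge at one end; the terminal node there is the unique long simple root (C_3), and {alpha_1, alpha_3, alpha_5, alpha_6, alpha_7, alpha_8, alpha_10} form a chain of 5 nodes with a fork of two nodes at one end (D_7). A semisimple Lie algebra decomposes uniquely as the direct sum of simple ideals, one per connected component of its Dynkin diagram, so g ≅ C_3 ⊕ D_7 (dimension 21 + 91 = 112).

C_3 + D_7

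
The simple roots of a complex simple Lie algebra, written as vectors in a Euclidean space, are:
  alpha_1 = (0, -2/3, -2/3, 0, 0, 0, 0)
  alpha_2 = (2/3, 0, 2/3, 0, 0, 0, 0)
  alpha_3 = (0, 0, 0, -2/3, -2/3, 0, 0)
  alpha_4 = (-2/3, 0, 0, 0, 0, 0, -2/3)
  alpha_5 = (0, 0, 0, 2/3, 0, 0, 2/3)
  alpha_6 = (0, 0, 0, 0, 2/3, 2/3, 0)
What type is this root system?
Compute the Cartan integers a_ij = 2(alpha_i, alpha_j)/(alpha_j, alpha_j); the resulting 6x6 Cartan matrix is
[[2, -1, 0, 0, 0, 0], [-1, 2, 0, -1, 0, 0], [0, 0, 2, 0, -1, -1], [0, -1, 0, 2, -1, 0], [0, 0, -1, -1, 2, 0], [0, 0, -1, 0, 0, 2]].
All simple roots have the same length, so the diagram is simply laced. The associated Dynkin diagram is a chain of 6 nodes with single edges (A_6), so the type is A_6 (the algebra sl(7)).

type A_6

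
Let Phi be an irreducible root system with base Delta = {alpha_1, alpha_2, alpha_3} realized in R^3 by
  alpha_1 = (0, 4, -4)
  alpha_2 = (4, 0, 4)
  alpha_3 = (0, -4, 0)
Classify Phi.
B_3 (so(7))

Compute the Cartan integers a_ij = 2(alpha_i, alpha_j)/(alpha_j, alpha_j); the resulting 3x3 Cartan matrix is
[[2, -1, -2], [-1, 2, 0], [-1, 0, 2]].
The roots have two lengths (squared-length ratio 2:1); the short ones are alpha_{3}. The associated Dynkin diagram is a chain of 3 nodes with a double edge at one end; the terminal node there is the unique short simple root (B_3), so the type is B_3 (the algebra so(7)).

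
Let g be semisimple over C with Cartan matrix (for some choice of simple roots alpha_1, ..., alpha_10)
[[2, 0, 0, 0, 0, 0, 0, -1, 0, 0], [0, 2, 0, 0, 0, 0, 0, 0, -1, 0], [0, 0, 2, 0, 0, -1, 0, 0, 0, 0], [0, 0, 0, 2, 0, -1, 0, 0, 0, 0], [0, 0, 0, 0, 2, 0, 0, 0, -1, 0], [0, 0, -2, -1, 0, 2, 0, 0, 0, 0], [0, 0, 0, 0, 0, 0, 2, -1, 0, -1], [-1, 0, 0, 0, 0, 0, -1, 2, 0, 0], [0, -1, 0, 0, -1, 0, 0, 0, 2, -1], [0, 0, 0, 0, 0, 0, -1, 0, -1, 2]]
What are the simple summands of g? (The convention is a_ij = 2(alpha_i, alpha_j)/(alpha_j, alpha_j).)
The diagram associated to this matrix has two connected components: the simple roots {alpha_3, alpha_4, alpha_6} form a chain of 3 nodes with a double edge at one end; the terminal node there is the unique short simple root (B_3), and {alpha_1, alpha_2, alpha_5, alpha_7, alpha_8, alpha_9, alpha_10} form a chain of 5 nodes with a fork of two nodes at one end (D_7). A semisimple Lie algebra decomposes uniquely as the direct sum of simple ideals, one per connected component of its Dynkin diagram, so g ≅ B_3 ⊕ D_7 (dimension 21 + 91 = 112).

B3 ⊕ D7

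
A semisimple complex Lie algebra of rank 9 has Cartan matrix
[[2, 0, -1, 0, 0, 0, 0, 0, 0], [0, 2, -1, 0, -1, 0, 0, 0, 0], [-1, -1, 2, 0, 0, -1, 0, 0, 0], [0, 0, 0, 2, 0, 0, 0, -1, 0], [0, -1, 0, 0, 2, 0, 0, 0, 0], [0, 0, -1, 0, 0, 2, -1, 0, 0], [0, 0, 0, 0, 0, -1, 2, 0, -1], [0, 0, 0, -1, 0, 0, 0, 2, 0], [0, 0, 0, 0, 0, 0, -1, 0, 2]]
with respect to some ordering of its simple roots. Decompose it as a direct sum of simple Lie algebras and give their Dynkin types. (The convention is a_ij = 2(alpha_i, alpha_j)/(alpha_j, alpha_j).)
A_2 ⊕ E_7

The diagram associated to this matrix has two connected components: the simple roots {alpha_4, alpha_8} form a chain of 2 nodes with single edges (A_2), and {alpha_1, alpha_2, alpha_3, alpha_5, alpha_6, alpha_7, alpha_9} form a chain of 6 nodes with one extra node attached to the third node from one end (E_7). A semisimple Lie algebra decomposes uniquely as the direct sum of simple ideals, one per connected component of its Dynkin diagram, so g ≅ A_2 ⊕ E_7 (dimension 8 + 133 = 141).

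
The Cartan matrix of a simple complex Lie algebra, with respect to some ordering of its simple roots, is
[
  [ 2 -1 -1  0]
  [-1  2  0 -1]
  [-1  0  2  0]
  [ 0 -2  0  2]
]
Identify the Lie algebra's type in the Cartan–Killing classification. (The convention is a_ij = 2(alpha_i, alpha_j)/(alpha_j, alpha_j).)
The matrix has rank 4 with 2's on the diagonal. Reading the off-diagonal entries as Dynkin edges (a single edge where a_ij = a_ji = -1; a double or triple edge where a_ij * a_ji = 2 or 3), the diagram is a chain of 4 nodes with a double edge at one end; the terminal node there is the unique long simple root (C_4). One simple-root ordering that puts it in standard form is (alpha_3, alpha_1, alpha_2, alpha_4). So the algebra is type C_4, i.e. sp(8).

C4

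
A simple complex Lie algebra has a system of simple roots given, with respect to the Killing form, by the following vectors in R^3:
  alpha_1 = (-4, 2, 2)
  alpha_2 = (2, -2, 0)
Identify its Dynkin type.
G_2

Compute the Cartan integers a_ij = 2(alpha_i, alpha_j)/(alpha_j, alpha_j); the resulting 2x2 Cartan matrix is
[[2, -3], [-1, 2]].
The roots have two lengths (squared-length ratio 3:1); the short ones are alpha_{2}. The associated Dynkin diagram is two nodes joined by a triple edge (G_2), so the type is G_2.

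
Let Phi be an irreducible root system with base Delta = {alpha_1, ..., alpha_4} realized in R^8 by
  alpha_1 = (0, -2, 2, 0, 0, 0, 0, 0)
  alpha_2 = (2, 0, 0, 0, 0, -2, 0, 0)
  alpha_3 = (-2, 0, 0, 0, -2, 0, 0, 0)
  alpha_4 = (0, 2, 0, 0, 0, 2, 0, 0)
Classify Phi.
A_4

Compute the Cartan integers a_ij = 2(alpha_i, alpha_j)/(alpha_j, alpha_j); the resulting 4x4 Cartan matrix is
[[2, 0, 0, -1], [0, 2, -1, -1], [0, -1, 2, 0], [-1, -1, 0, 2]].
All simple roots have the same length, so the diagram is simply laced. The associated Dynkin diagram is a chain of 4 nodes with single edges (A_4), so the type is A_4 (the algebra sl(5)).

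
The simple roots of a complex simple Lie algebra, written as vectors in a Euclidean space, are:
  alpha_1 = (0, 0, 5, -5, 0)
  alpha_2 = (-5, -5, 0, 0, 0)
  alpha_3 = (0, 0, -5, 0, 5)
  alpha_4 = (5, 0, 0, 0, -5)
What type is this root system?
Compute the Cartan integers a_ij = 2(alpha_i, alpha_j)/(alpha_j, alpha_j); the resulting 4x4 Cartan matrix is
[[2, 0, -1, 0], [0, 2, 0, -1], [-1, 0, 2, -1], [0, -1, -1, 2]].
All simple roots have the same length, so the diagram is simply laced. The associated Dynkin diagram is a chain of 4 nodes with single edges (A_4), so the type is A_4 (the algebra sl(5)).

type A_4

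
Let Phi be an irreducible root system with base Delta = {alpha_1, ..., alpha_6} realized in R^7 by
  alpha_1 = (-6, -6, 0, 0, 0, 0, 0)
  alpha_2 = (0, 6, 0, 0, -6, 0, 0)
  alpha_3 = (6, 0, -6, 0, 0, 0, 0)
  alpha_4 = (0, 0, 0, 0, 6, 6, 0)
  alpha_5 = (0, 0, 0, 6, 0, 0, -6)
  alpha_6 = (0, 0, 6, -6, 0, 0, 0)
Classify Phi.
type A_6

Compute the Cartan integers a_ij = 2(alpha_i, alpha_j)/(alpha_j, alpha_j); the resulting 6x6 Cartan matrix is
[[2, -1, -1, 0, 0, 0], [-1, 2, 0, -1, 0, 0], [-1, 0, 2, 0, 0, -1], [0, -1, 0, 2, 0, 0], [0, 0, 0, 0, 2, -1], [0, 0, -1, 0, -1, 2]].
All simple roots have the same length, so the diagram is simply laced. The associated Dynkin diagram is a chain of 6 nodes with single edges (A_6), so the type is A_6 (the algebra sl(7)).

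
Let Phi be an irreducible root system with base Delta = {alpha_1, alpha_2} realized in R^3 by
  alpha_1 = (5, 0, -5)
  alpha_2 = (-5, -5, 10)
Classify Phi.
G2

Compute the Cartan integers a_ij = 2(alpha_i, alpha_j)/(alpha_j, alpha_j); the resulting 2x2 Cartan matrix is
[[2, -1], [-3, 2]].
The roots have two lengths (squared-length ratio 3:1); the short ones are alpha_{1}. The associated Dynkin diagram is two nodes joined by a triple edge (G_2), so the type is G_2.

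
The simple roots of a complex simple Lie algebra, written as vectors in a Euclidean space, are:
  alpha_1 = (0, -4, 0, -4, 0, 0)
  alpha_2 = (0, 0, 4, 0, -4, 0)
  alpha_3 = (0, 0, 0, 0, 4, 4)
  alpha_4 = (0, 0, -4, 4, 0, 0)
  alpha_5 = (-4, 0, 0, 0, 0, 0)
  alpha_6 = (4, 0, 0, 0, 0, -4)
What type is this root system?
Compute the Cartan integers a_ij = 2(alpha_i, alpha_j)/(alpha_j, alpha_j); the resulting 6x6 Cartan matrix is
[[2, 0, 0, -1, 0, 0], [0, 2, -1, -1, 0, 0], [0, -1, 2, 0, 0, -1], [-1, -1, 0, 2, 0, 0], [0, 0, 0, 0, 2, -1], [0, 0, -1, 0, -2, 2]].
The roots have two lengths (squared-length ratio 2:1); the short ones are alpha_{5}. The associated Dynkin diagram is a chain of 6 nodes with a double edge at one end; the terminal node there is the unique short simple root (B_6), so the type is B_6 (the algebra so(13)).

type B_6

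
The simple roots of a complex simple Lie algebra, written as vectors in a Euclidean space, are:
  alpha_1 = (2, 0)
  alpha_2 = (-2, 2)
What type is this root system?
B_2

Compute the Cartan integers a_ij = 2(alpha_i, alpha_j)/(alpha_j, alpha_j); the resulting 2x2 Cartan matrix is
[[2, -1], [-2, 2]].
The roots have two lengths (squared-length ratio 2:1); the short ones are alpha_{1}. The associated Dynkin diagram is a chain of 2 nodes with a double edge at one end; the terminal node there is the unique short simple root (B_2), so the type is B_2 (the algebra so(5)).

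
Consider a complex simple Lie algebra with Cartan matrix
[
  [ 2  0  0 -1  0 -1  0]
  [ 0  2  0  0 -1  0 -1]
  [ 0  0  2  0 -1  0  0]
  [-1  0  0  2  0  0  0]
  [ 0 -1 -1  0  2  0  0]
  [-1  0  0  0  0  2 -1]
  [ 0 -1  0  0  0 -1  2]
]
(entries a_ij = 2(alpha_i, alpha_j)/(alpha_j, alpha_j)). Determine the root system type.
A7

The matrix has rank 7 with 2's on the diagonal. Reading the off-diagonal entries as Dynkin edges (a single edge where a_ij = a_ji = -1; a double or triple edge where a_ij * a_ji = 2 or 3), the diagram is a chain of 7 nodes with single edges (A_7). One simple-root ordering that puts it in standard form is (alpha_3, alpha_5, alpha_2, alpha_7, alpha_6, alpha_1, alpha_4). So the algebra is type A_7, i.e. sl(8).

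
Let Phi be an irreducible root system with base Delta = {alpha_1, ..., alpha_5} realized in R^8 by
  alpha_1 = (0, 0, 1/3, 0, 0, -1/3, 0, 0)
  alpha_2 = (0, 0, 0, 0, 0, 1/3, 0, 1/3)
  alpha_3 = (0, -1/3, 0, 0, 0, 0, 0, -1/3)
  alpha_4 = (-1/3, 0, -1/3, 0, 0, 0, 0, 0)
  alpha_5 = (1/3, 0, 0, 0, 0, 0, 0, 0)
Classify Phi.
B5

Compute the Cartan integers a_ij = 2(alpha_i, alpha_j)/(alpha_j, alpha_j); the resulting 5x5 Cartan matrix is
[[2, -1, 0, -1, 0], [-1, 2, -1, 0, 0], [0, -1, 2, 0, 0], [-1, 0, 0, 2, -2], [0, 0, 0, -1, 2]].
The roots have two lengths (squared-length ratio 2:1); the short ones are alpha_{5}. The associated Dynkin diagram is a chain of 5 nodes with a double edge at one end; the terminal node there is the unique short simple root (B_5), so the type is B_5 (the algebra so(11)).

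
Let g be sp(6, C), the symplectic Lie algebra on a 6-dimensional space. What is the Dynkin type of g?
C_3

This is sp(6), which has dimension 6(6+1)/2 = 21 and rank 6/2 = 3. In the classification of classical Lie algebras, the symplectic algebra sp(2n) has type C_n; here n = 3, so the Dynkin diagram is a chain of 3 nodes with a double edge at one end; the terminal node there is the unique long simple root (C_3). Hence the type is C_3.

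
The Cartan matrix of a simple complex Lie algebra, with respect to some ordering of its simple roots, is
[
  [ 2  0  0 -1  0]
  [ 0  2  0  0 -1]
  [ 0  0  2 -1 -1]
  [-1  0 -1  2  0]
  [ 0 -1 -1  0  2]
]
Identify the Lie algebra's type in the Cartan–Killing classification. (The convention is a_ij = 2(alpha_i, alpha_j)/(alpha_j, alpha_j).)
A5

The matrix has rank 5 with 2's on the diagonal. Reading the off-diagonal entries as Dynkin edges (a single edge where a_ij = a_ji = -1; a double or triple edge where a_ij * a_ji = 2 or 3), the diagram is a chain of 5 nodes with single edges (A_5). One simple-root ordering that puts it in standard form is (alpha_2, alpha_5, alpha_3, alpha_4, alpha_1). So the algebra is type A_5, i.e. sl(6).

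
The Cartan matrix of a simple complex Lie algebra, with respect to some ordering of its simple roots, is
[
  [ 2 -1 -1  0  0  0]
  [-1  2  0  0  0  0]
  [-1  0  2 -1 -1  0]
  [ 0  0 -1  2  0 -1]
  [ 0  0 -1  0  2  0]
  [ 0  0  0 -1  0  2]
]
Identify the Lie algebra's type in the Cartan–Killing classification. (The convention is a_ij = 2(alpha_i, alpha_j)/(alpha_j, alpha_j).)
E_6

The matrix has rank 6 with 2's on the diagonal. Reading the off-diagonal entries as Dynkin edges (a single edge where a_ij = a_ji = -1; a double or triple edge where a_ij * a_ji = 2 or 3), the diagram is a chain of 5 nodes with one extra node attached to the third node from one end (E_6). One simple-root ordering that puts it in standard form is (alpha_6, alpha_5, alpha_4, alpha_3, alpha_1, alpha_2). So the algebra is type E_6.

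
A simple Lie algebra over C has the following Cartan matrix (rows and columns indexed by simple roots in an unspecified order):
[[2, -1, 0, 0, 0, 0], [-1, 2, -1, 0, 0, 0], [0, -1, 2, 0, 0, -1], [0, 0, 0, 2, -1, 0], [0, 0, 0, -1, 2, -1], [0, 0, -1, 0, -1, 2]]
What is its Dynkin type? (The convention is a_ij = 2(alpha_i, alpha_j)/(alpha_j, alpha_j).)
A_6

The matrix has rank 6 with 2's on the diagonal. Reading the off-diagonal entries as Dynkin edges (a single edge where a_ij = a_ji = -1; a double or triple edge where a_ij * a_ji = 2 or 3), the diagram is a chain of 6 nodes with single edges (A_6). One simple-root ordering that puts it in standard form is (alpha_1, alpha_2, alpha_3, alpha_6, alpha_5, alpha_4). So the algebra is type A_6, i.e. sl(7).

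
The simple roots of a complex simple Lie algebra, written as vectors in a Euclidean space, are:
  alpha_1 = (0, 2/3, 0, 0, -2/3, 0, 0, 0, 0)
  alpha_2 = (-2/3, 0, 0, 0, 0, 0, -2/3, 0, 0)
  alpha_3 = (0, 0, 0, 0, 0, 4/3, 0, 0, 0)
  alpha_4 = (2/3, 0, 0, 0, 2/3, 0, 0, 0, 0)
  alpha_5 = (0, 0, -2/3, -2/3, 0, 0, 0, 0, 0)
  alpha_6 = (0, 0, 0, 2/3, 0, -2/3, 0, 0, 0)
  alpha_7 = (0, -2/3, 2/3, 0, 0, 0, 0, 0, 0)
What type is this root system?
C_7

Compute the Cartan integers a_ij = 2(alpha_i, alpha_j)/(alpha_j, alpha_j); the resulting 7x7 Cartan matrix is
[[2, 0, 0, -1, 0, 0, -1], [0, 2, 0, -1, 0, 0, 0], [0, 0, 2, 0, 0, -2, 0], [-1, -1, 0, 2, 0, 0, 0], [0, 0, 0, 0, 2, -1, -1], [0, 0, -1, 0, -1, 2, 0], [-1, 0, 0, 0, -1, 0, 2]].
The roots have two lengths (squared-length ratio 2:1); the short ones are alpha_{1,2,4,5,6,7}. The associated Dynkin diagram is a chain of 7 nodes with a double edge at one end; the terminal node there is the unique long simple root (C_7), so the type is C_7 (the algebra sp(14)).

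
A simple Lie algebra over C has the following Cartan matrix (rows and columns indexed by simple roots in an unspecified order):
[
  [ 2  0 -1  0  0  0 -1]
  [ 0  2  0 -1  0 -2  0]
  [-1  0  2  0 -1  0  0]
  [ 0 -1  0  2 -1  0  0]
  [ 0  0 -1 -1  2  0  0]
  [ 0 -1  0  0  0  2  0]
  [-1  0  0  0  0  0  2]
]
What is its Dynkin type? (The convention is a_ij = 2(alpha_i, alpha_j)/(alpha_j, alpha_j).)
B_7

The matrix has rank 7 with 2's on the diagonal. Reading the off-diagonal entries as Dynkin edges (a single edge where a_ij = a_ji = -1; a double or triple edge where a_ij * a_ji = 2 or 3), the diagram is a chain of 7 nodes with a double edge at one end; the terminal node there is the unique short simple root (B_7). One simple-root ordering that puts it in standard form is (alpha_7, alpha_1, alpha_3, alpha_5, alpha_4, alpha_2, alpha_6). So the algebra is type B_7, i.e. so(15).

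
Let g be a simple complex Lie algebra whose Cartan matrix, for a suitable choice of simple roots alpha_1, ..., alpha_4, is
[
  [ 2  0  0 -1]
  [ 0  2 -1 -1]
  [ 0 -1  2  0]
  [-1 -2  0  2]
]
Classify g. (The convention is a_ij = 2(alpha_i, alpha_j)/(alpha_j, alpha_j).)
type F_4

The matrix has rank 4 with 2's on the diagonal. Reading the off-diagonal entries as Dynkin edges (a single edge where a_ij = a_ji = -1; a double or triple edge where a_ij * a_ji = 2 or 3), the diagram is a chain of 4 nodes with a double edge between the middle two (F_4). One simple-root ordering that puts it in standard form is (alpha_1, alpha_4, alpha_2, alpha_3). So the algebra is type F_4.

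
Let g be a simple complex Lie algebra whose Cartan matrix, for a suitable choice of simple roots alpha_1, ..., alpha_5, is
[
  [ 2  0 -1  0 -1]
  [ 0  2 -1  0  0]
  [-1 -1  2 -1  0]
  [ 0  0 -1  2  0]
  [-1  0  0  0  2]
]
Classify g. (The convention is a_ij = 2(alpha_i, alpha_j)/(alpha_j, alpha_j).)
D_5 (so(10))

The matrix has rank 5 with 2's on the diagonal. Reading the off-diagonal entries as Dynkin edges (a single edge where a_ij = a_ji = -1; a double or triple edge where a_ij * a_ji = 2 or 3), the diagram is a chain of 3 nodes with a fork of two nodes at one end (D_5). One simple-root ordering that puts it in standard form is (alpha_5, alpha_1, alpha_3, alpha_2, alpha_4). So the algebra is type D_5, i.e. so(10).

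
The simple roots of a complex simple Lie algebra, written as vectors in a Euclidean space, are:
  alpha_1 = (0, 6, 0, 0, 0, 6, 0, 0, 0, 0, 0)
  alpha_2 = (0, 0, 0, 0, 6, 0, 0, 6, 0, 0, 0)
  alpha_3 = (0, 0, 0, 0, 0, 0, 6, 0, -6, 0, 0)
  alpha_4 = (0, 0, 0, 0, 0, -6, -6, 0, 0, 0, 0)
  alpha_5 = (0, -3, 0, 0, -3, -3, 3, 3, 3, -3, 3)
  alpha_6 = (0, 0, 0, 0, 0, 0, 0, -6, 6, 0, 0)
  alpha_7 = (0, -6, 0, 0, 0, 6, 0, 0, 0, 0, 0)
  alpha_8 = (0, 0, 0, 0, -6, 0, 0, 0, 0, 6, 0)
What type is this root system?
E8

Compute the Cartan integers a_ij = 2(alpha_i, alpha_j)/(alpha_j, alpha_j); the resulting 8x8 Cartan matrix is
[[2, 0, 0, -1, -1, 0, 0, 0], [0, 2, 0, 0, 0, -1, 0, -1], [0, 0, 2, -1, 0, -1, 0, 0], [-1, 0, -1, 2, 0, 0, -1, 0], [-1, 0, 0, 0, 2, 0, 0, 0], [0, -1, -1, 0, 0, 2, 0, 0], [0, 0, 0, -1, 0, 0, 2, 0], [0, -1, 0, 0, 0, 0, 0, 2]].
All simple roots have the same length, so the diagram is simply laced. The associated Dynkin diagram is a chain of 7 nodes with one extra node attached to the third node from one end (E_8), so the type is E_8.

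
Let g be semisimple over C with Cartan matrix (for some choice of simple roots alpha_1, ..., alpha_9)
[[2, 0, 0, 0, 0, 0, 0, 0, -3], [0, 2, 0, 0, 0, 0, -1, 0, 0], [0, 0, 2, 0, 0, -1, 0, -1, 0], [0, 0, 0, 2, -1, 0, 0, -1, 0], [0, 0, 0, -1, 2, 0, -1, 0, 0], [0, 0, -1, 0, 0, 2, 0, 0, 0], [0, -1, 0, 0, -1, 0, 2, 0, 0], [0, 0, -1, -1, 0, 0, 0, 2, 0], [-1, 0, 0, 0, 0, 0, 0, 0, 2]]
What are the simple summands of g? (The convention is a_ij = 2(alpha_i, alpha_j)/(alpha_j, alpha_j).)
The diagram associated to this matrix has two connected components: the simple roots {alpha_2, alpha_3, alpha_4, alpha_5, alpha_6, alpha_7, alpha_8} form a chain of 7 nodes with single edges (A_7), and {alpha_1, alpha_9} form two nodes joined by a triple edge (G_2). A semisimple Lie algebra decomposes uniquely as the direct sum of simple ideals, one per connected component of its Dynkin diagram, so g ≅ A_7 ⊕ G_2 (dimension 63 + 14 = 77).

A_7 (sl(8)) ⊕ G_2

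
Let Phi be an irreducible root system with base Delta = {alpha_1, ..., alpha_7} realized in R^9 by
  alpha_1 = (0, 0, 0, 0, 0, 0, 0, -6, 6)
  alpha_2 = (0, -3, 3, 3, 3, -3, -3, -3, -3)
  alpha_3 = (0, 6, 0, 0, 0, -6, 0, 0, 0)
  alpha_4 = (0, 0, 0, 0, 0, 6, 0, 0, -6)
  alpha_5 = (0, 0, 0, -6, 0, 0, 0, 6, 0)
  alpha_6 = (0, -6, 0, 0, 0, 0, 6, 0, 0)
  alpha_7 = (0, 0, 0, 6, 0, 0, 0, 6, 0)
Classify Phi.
E_7

Compute the Cartan integers a_ij = 2(alpha_i, alpha_j)/(alpha_j, alpha_j); the resulting 7x7 Cartan matrix is
[[2, 0, 0, -1, -1, 0, -1], [0, 2, 0, 0, -1, 0, 0], [0, 0, 2, -1, 0, -1, 0], [-1, 0, -1, 2, 0, 0, 0], [-1, -1, 0, 0, 2, 0, 0], [0, 0, -1, 0, 0, 2, 0], [-1, 0, 0, 0, 0, 0, 2]].
All simple roots have the same length, so the diagram is simply laced. The associated Dynkin diagram is a chain of 6 nodes with one extra node attached to the third node from one end (E_7), so the type is E_7.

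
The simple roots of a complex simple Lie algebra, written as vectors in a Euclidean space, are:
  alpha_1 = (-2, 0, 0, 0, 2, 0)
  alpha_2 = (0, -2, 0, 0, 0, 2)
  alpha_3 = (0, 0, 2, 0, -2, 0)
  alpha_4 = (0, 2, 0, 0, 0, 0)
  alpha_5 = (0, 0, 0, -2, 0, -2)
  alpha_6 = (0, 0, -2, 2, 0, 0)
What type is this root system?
Compute the Cartan integers a_ij = 2(alpha_i, alpha_j)/(alpha_j, alpha_j); the resulting 6x6 Cartan matrix is
[[2, 0, -1, 0, 0, 0], [0, 2, 0, -2, -1, 0], [-1, 0, 2, 0, 0, -1], [0, -1, 0, 2, 0, 0], [0, -1, 0, 0, 2, -1], [0, 0, -1, 0, -1, 2]].
The roots have two lengths (squared-length ratio 2:1); the short ones are alpha_{4}. The associated Dynkin diagram is a chain of 6 nodes with a double edge at one end; the terminal node there is the unique short simple root (B_6), so the type is B_6 (the algebra so(13)).

type B_6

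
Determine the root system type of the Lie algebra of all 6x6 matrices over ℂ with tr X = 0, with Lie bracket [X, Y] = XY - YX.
This is sl(6), which has dimension 6^2 - 1 = 35 and rank 6 - 1 = 5 (a Cartan subalgebra is the diagonal traceless matrices). In the classification of classical Lie algebras, the special linear algebra sl(n+1) has type A_n; here n = 5, so the Dynkin diagram is a chain of 5 nodes with single edges (A_5). Hence the type is A_5.

A5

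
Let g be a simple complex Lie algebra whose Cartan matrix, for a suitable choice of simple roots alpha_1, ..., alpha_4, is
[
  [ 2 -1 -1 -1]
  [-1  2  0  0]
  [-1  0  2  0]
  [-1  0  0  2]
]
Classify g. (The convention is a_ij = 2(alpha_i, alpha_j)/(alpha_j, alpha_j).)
The matrix has rank 4 with 2's on the diagonal. Reading the off-diagonal entries as Dynkin edges (a single edge where a_ij = a_ji = -1; a double or triple edge where a_ij * a_ji = 2 or 3), the diagram is a chain of 2 nodes with a fork of two nodes at one end (D_4). One simple-root ordering that puts it in standard form is (alpha_2, alpha_1, alpha_3, alpha_4). So the algebra is type D_4, i.e. so(8).

D_4 (so(8))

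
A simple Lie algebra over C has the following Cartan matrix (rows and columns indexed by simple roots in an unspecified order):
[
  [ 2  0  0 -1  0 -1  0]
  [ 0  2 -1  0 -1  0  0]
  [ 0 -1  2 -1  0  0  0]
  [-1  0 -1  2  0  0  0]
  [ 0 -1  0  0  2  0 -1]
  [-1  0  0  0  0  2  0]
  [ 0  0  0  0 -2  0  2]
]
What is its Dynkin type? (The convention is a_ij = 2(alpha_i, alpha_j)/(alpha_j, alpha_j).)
The matrix has rank 7 with 2's on the diagonal. Reading the off-diagonal entries as Dynkin edges (a single edge where a_ij = a_ji = -1; a double or triple edge where a_ij * a_ji = 2 or 3), the diagram is a chain of 7 nodes with a double edge at one end; the terminal node there is the unique long simple root (C_7). One simple-root ordering that puts it in standard form is (alpha_6, alpha_1, alpha_4, alpha_3, alpha_2, alpha_5, alpha_7). So the algebra is type C_7, i.e. sp(14).

type C_7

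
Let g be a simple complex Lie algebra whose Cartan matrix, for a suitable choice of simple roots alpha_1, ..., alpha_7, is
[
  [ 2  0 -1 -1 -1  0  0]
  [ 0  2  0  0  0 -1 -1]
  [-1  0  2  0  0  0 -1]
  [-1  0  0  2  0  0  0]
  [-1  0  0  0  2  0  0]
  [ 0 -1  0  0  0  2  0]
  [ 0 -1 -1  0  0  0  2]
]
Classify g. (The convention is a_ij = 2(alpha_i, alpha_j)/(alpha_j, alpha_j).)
D7

The matrix has rank 7 with 2's on the diagonal. Reading the off-diagonal entries as Dynkin edges (a single edge where a_ij = a_ji = -1; a double or triple edge where a_ij * a_ji = 2 or 3), the diagram is a chain of 5 nodes with a fork of two nodes at one end (D_7). One simple-root ordering that puts it in standard form is (alpha_6, alpha_2, alpha_7, alpha_3, alpha_1, alpha_4, alpha_5). So the algebra is type D_7, i.e. so(14).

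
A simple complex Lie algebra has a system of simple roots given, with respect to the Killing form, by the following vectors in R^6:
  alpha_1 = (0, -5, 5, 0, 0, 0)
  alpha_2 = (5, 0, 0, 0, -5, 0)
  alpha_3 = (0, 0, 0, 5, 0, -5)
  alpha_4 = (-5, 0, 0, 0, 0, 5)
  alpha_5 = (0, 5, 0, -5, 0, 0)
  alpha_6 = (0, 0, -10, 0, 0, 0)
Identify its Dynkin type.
Compute the Cartan integers a_ij = 2(alpha_i, alpha_j)/(alpha_j, alpha_j); the resulting 6x6 Cartan matrix is
[[2, 0, 0, 0, -1, -1], [0, 2, 0, -1, 0, 0], [0, 0, 2, -1, -1, 0], [0, -1, -1, 2, 0, 0], [-1, 0, -1, 0, 2, 0], [-2, 0, 0, 0, 0, 2]].
The roots have two lengths (squared-length ratio 2:1); the short ones are alpha_{1,2,3,4,5}. The associated Dynkin diagram is a chain of 6 nodes with a double edge at one end; the terminal node there is the unique long simple root (C_6), so the type is C_6 (the algebra sp(12)).

C6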